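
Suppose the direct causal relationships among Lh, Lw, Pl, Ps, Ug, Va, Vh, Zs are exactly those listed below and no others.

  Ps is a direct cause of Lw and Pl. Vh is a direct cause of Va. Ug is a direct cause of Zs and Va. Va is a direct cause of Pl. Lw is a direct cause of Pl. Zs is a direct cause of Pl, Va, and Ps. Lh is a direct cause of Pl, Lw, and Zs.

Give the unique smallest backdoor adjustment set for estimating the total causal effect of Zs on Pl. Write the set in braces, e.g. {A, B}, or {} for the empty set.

Variables eligible for adjustment (non-descendants of Zs, excluding Zs and Pl): {Lh, Ug, Vh}.
Backdoor paths from Zs to Pl:
  P1: Zs <- Ug -> Va -> Pl
  P2: Zs <- Lh -> Lw <- Ps -> Pl
  P3: Zs <- Lh -> Lw -> Pl
  P4: Zs <- Lh -> Pl
The empty set is not sufficient: P1 (Zs <- Ug -> Va -> Pl) has no collider blocking it and no conditioned non-collider, so it is open.
Try {Lh, Ug}:
  P1: blocked at fork node Ug ∈ conditioning set.
  P2: blocked at fork node Lh ∈ conditioning set.
  P3: blocked at fork node Lh ∈ conditioning set.
  P4: blocked at fork node Lh ∈ conditioning set.
{Lh, Ug} contains no descendant of Zs and blocks every backdoor path.
Every element of {Lh, Ug} is needed (dropping Lh leaves P3 open; dropping Ug leaves P1 open), so no proper subset is valid.
Among all size-2 subsets of the eligible variables, only {Lh, Ug} blocks every backdoor path, so it is the unique smallest valid adjustment set.

{Lh, Ug}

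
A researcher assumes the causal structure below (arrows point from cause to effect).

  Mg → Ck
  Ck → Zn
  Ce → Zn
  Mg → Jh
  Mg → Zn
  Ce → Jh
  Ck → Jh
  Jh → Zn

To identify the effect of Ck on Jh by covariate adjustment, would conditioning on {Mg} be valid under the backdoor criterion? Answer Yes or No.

Yes

Backdoor paths from Ck to Jh (paths whose first edge points into Ck):
  P1: Ck <- Mg -> Jh
  P2: Ck <- Mg -> Zn <- Ce -> Jh
  P3: Ck <- Mg -> Zn <- Jh
Condition 1 (no descendant of Ck in the set): holds — descendants of Ck are {Jh, Zn}; none are in {Mg}.
Condition 2 (every backdoor path blocked by {Mg}):
  P1: blocked at fork node Mg ∈ conditioning set.
  P2: blocked at fork node Mg ∈ conditioning set.
  P3: blocked at fork node Mg ∈ conditioning set.
{Mg} satisfies the backdoor criterion.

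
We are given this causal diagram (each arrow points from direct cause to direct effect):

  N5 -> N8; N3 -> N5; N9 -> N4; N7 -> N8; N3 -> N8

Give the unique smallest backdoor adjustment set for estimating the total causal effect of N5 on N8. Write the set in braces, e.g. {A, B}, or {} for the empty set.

Variables eligible for adjustment (non-descendants of N5, excluding N5 and N8): {N3, N4, N7, N9}.
Backdoor paths from N5 to N8:
  P1: N5 <- N3 -> N8
The empty set is not sufficient: P1 (N5 <- N3 -> N8) has no collider blocking it and no conditioned non-collider, so it is open.
Try {N3}:
  P1: blocked at fork node N3 ∈ conditioning set.
{N3} contains no descendant of N5 and blocks every backdoor path.
No other singleton works — e.g. {N7} leaves P1 open — so {N3} is the unique smallest valid adjustment set.

{N3}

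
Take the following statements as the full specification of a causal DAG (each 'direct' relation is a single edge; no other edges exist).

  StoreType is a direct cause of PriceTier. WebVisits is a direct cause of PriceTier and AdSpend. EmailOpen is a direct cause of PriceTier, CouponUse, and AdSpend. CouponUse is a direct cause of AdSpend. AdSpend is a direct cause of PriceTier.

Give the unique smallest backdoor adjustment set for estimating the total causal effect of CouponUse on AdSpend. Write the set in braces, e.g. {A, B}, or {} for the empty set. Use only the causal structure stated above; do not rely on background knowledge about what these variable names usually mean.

Variables eligible for adjustment (non-descendants of CouponUse, excluding CouponUse and AdSpend): {EmailOpen, StoreType, WebVisits}.
Backdoor paths from CouponUse to AdSpend:
  P1: CouponUse <- EmailOpen -> AdSpend
  P2: CouponUse <- EmailOpen -> PriceTier <- WebVisits -> AdSpend
  P3: CouponUse <- EmailOpen -> PriceTier <- AdSpend
The empty set is not sufficient: P1 (CouponUse <- EmailOpen -> AdSpend) has no collider blocking it and no conditioned non-collider, so it is open.
Try {EmailOpen}:
  P1: blocked at fork node EmailOpen ∈ conditioning set.
  P2: blocked at fork node EmailOpen ∈ conditioning set.
  P3: blocked at fork node EmailOpen ∈ conditioning set.
{EmailOpen} contains no descendant of CouponUse and blocks every backdoor path.
No other singleton works — e.g. {StoreType} leaves P1 open — so {EmailOpen} is the unique smallest valid adjustment set.

{EmailOpen}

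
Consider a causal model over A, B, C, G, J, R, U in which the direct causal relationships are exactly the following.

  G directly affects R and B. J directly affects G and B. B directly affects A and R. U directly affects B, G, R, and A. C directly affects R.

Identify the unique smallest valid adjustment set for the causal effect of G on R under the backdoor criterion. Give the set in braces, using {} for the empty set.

{J, U}

Variables eligible for adjustment (non-descendants of G, excluding G and R): {C, J, U}.
Backdoor paths from G to R:
  P1: G <- U -> B -> R
  P2: G <- U -> R
  P3: G <- U -> A <- B -> R
  P4: G <- J -> B <- U -> R
  P5: G <- J -> B -> R
  P6: G <- J -> B -> A <- U -> R
The empty set is not sufficient: P1 (G <- U -> B -> R) has no collider blocking it and no conditioned non-collider, so it is open.
Try {J, U}:
  P1: blocked at fork node U ∈ conditioning set.
  P2: blocked at fork node U ∈ conditioning set.
  P3: blocked at fork node U ∈ conditioning set.
  P4: blocked at fork node J ∈ conditioning set.
  P5: blocked at fork node J ∈ conditioning set.
  P6: blocked at fork node J ∈ conditioning set.
{J, U} contains no descendant of G and blocks every backdoor path.
Every element of {J, U} is needed (dropping J leaves P5 open; dropping U leaves P1 open), so no proper subset is valid.
Among all size-2 subsets of the eligible variables, only {J, U} blocks every backdoor path, so it is the unique smallest valid adjustment set.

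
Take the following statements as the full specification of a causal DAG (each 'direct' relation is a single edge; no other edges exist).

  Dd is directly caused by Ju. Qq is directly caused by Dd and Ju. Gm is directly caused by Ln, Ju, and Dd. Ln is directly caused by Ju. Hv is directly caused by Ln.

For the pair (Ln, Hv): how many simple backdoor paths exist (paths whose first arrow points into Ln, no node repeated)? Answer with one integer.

A backdoor path from Ln to Hv is any simple undirected path whose first edge points into Ln (i.e. leaves Ln via a parent).
Parents of Ln: {Ju}.
No simple path from any parent of Ln reaches Hv without revisiting Ln, so there are no backdoor paths.

0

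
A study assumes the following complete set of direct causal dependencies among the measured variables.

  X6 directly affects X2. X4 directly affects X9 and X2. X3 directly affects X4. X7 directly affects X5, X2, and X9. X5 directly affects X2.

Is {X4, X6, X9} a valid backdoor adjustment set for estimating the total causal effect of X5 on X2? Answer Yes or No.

Backdoor paths from X5 to X2 (paths whose first edge points into X5):
  P1: X5 <- X7 -> X2
  P2: X5 <- X7 -> X9 <- X4 -> X2
Condition 1 (no descendant of X5 in the set): holds — descendants of X5 are {X2}; none are in {X4, X6, X9}.
Condition 2 (every backdoor path blocked by {X4, X6, X9}):
  P1: open — no interior node is in the conditioning set.
  P2: blocked at fork node X4 ∈ conditioning set.
{X4, X6, X9} does not satisfy the backdoor criterion.

No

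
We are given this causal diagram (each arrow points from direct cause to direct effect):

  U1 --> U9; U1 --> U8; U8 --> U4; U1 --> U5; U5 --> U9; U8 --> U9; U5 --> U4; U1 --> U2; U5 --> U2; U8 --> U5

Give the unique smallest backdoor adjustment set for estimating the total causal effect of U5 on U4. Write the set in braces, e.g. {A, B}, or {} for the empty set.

{U8}

Variables eligible for adjustment (non-descendants of U5, excluding U5 and U4): {U1, U8}.
Backdoor paths from U5 to U4:
  P1: U5 <- U1 -> U8 -> U4
  P2: U5 <- U1 -> U9 <- U8 -> U4
  P3: U5 <- U8 -> U4
The empty set is not sufficient: P1 (U5 <- U1 -> U8 -> U4) has no collider blocking it and no conditioned non-collider, so it is open.
Try {U8}:
  P1: blocked at chain node U8 ∈ conditioning set.
  P2: blocked at collider U9 (neither it nor any descendant is in the conditioning set).
  P3: blocked at fork node U8 ∈ conditioning set.
{U8} contains no descendant of U5 and blocks every backdoor path.
No other singleton works — e.g. {U1} leaves P3 open — so {U8} is the unique smallest valid adjustment set.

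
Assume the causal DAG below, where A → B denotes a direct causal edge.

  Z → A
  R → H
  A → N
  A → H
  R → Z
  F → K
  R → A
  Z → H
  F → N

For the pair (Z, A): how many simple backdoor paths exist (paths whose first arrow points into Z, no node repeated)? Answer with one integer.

2

A backdoor path from Z to A is any simple undirected path whose first edge points into Z (i.e. leaves Z via a parent).
Parents of Z: {R}.
Enumerating:
  P1: Z <- R -> A
  P2: Z <- R -> H <- A
That exhausts the simple backdoor paths. Count: 2.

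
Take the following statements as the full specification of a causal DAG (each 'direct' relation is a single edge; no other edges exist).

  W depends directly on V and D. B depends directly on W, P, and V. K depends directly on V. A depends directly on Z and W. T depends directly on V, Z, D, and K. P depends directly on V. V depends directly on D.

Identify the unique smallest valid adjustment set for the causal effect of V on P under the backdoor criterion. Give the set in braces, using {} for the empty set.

Variables eligible for adjustment (non-descendants of V, excluding V and P): {D, Z}.
Backdoor paths from V to P:
  P1: V <- D -> W -> B <- P
  P2: V <- D -> T <- Z -> A <- W -> B <- P
Each backdoor path contains an unconditioned collider, so every path is already blocked with the empty conditioning set:
  P1: blocked at collider B (neither it nor any descendant is in the conditioning set).
  P2: blocked at collider T (neither it nor any descendant is in the conditioning set).
The empty set is therefore the unique smallest valid set.

{}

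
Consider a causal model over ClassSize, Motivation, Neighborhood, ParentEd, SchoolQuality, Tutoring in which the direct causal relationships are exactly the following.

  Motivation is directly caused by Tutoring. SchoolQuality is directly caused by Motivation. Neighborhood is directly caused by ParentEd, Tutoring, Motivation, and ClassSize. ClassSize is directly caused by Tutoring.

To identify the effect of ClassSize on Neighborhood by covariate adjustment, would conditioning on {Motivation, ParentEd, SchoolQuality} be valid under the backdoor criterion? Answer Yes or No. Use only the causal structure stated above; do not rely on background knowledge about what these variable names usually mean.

No

Backdoor paths from ClassSize to Neighborhood (paths whose first edge points into ClassSize):
  P1: ClassSize <- Tutoring -> Motivation -> Neighborhood
  P2: ClassSize <- Tutoring -> Neighborhood
Condition 1 (no descendant of ClassSize in the set): holds — descendants of ClassSize are {Neighborhood}; none are in {Motivation, ParentEd, SchoolQuality}.
Condition 2 (every backdoor path blocked by {Motivation, ParentEd, SchoolQuality}):
  P1: blocked at chain node Motivation ∈ conditioning set.
  P2: open — no interior node is in the conditioning set.
{Motivation, ParentEd, SchoolQuality} does not satisfy the backdoor criterion.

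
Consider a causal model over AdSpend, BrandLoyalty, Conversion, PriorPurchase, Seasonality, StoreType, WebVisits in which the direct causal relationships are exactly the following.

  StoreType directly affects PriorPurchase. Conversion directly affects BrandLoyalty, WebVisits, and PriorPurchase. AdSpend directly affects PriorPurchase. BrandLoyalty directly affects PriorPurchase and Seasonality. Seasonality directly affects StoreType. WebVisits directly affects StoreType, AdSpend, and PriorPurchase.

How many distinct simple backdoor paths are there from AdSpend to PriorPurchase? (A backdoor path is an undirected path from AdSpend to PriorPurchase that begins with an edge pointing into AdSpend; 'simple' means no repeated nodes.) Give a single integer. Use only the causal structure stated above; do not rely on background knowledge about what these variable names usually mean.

A backdoor path from AdSpend to PriorPurchase is any simple undirected path whose first edge points into AdSpend (i.e. leaves AdSpend via a parent).
Parents of AdSpend: {WebVisits}.
Enumerating:
  P1: AdSpend <- WebVisits <- Conversion -> BrandLoyalty -> Seasonality -> StoreType -> PriorPurchase
  P2: AdSpend <- WebVisits <- Conversion -> BrandLoyalty -> PriorPurchase
  P3: AdSpend <- WebVisits <- Conversion -> PriorPurchase
  P4: AdSpend <- WebVisits -> StoreType <- Seasonality <- BrandLoyalty <- Conversion -> PriorPurchase
  P5: AdSpend <- WebVisits -> StoreType <- Seasonality <- BrandLoyalty -> PriorPurchase
  P6: AdSpend <- WebVisits -> StoreType -> PriorPurchase
  P7: AdSpend <- WebVisits -> PriorPurchase
That exhausts the simple backdoor paths. Count: 7.

7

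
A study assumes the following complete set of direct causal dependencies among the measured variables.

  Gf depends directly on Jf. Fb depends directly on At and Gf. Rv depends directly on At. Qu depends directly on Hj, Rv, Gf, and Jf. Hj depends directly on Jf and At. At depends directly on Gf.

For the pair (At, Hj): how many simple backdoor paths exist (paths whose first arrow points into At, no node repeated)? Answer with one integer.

4

A backdoor path from At to Hj is any simple undirected path whose first edge points into At (i.e. leaves At via a parent).
Parents of At: {Gf}.
Enumerating:
  P1: At <- Gf <- Jf -> Hj
  P2: At <- Gf <- Jf -> Qu <- Hj
  P3: At <- Gf -> Qu <- Jf -> Hj
  P4: At <- Gf -> Qu <- Hj
That exhausts the simple backdoor paths. Count: 4.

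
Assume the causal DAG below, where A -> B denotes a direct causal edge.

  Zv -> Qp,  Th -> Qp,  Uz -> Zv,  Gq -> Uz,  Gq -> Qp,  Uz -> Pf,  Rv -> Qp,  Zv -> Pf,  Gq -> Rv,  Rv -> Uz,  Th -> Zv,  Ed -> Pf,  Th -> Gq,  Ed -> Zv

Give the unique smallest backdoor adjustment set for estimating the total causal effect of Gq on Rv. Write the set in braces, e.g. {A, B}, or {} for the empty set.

Variables eligible for adjustment (non-descendants of Gq, excluding Gq and Rv): {Ed, Th}.
Backdoor paths from Gq to Rv:
  P1: Gq <- Th -> Zv <- Uz <- Rv
  P2: Gq <- Th -> Zv <- Ed -> Pf <- Uz <- Rv
  P3: Gq <- Th -> Zv -> Qp <- Rv
  P4: Gq <- Th -> Zv -> Pf <- Uz <- Rv
  P5: Gq <- Th -> Qp <- Rv
  P6: Gq <- Th -> Qp <- Zv <- Uz <- Rv
  P7: Gq <- Th -> Qp <- Zv <- Ed -> Pf <- Uz <- Rv
  P8: Gq <- Th -> Qp <- Zv -> Pf <- Uz <- Rv
Each backdoor path contains an unconditioned collider, so every path is already blocked with the empty conditioning set:
  P1: blocked at collider Zv (neither it nor any descendant is in the conditioning set).
  P2: blocked at collider Zv (neither it nor any descendant is in the conditioning set).
  P3: blocked at collider Qp (neither it nor any descendant is in the conditioning set).
  P4: blocked at collider Pf (neither it nor any descendant is in the conditioning set).
  P5: blocked at collider Qp (neither it nor any descendant is in the conditioning set).
  P6: blocked at collider Qp (neither it nor any descendant is in the conditioning set).
  P7: blocked at collider Qp (neither it nor any descendant is in the conditioning set).
  P8: blocked at collider Qp (neither it nor any descendant is in the conditioning set).
The empty set is therefore the unique smallest valid set.

{}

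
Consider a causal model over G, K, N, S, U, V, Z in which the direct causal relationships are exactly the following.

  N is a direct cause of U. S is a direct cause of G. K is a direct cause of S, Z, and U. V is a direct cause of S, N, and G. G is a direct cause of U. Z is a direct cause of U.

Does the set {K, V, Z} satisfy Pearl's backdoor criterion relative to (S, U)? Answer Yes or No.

Yes

Backdoor paths from S to U (paths whose first edge points into S):
  P1: S <- K -> Z -> U
  P2: S <- K -> U
  P3: S <- V -> G -> U
  P4: S <- V -> N -> U
Condition 1 (no descendant of S in the set): holds — descendants of S are {G, U}; none are in {K, V, Z}.
Condition 2 (every backdoor path blocked by {K, V, Z}):
  P1: blocked at fork node K ∈ conditioning set.
  P2: blocked at fork node K ∈ conditioning set.
  P3: blocked at fork node V ∈ conditioning set.
  P4: blocked at fork node V ∈ conditioning set.
{K, V, Z} satisfies the backdoor criterion.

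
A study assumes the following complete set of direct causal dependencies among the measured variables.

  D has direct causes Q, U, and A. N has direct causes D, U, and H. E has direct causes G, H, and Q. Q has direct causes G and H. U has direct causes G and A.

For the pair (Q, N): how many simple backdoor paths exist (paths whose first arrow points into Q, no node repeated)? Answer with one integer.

A backdoor path from Q to N is any simple undirected path whose first edge points into Q (i.e. leaves Q via a parent).
Parents of Q: {G, H}.
Enumerating:
  P1: Q <- G -> U <- A -> D -> N
  P2: Q <- G -> U -> D -> N
  P3: Q <- G -> U -> N
  P4: Q <- G -> E <- H -> N
  P5: Q <- H -> N
  P6: Q <- H -> E <- G -> U <- A -> D -> N
  P7: Q <- H -> E <- G -> U -> D -> N
  P8: Q <- H -> E <- G -> U -> N
That exhausts the simple backdoor paths. Count: 8.

8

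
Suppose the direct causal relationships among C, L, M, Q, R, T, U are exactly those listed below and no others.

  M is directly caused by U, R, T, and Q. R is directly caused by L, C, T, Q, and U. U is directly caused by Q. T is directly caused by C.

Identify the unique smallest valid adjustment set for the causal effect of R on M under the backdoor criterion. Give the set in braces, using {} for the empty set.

{Q, T, U}

Variables eligible for adjustment (non-descendants of R, excluding R and M): {C, L, Q, T, U}.
Backdoor paths from R to M:
  P1: R <- C -> T -> M
  P2: R <- T -> M
  P3: R <- Q -> U -> M
  P4: R <- Q -> M
  P5: R <- U <- Q -> M
  P6: R <- U -> M
The empty set is not sufficient: P1 (R <- C -> T -> M) has no collider blocking it and no conditioned non-collider, so it is open.
Try {Q, T, U}:
  P1: blocked at chain node T ∈ conditioning set.
  P2: blocked at fork node T ∈ conditioning set.
  P3: blocked at fork node Q ∈ conditioning set.
  P4: blocked at fork node Q ∈ conditioning set.
  P5: blocked at chain node U ∈ conditioning set.
  P6: blocked at fork node U ∈ conditioning set.
{Q, T, U} contains no descendant of R and blocks every backdoor path.
Every element of {Q, T, U} is needed (dropping Q leaves P4 open; dropping T leaves P1 open; dropping U leaves P6 open), so no proper subset is valid.
Among all size-3 subsets of the eligible variables, only {Q, T, U} blocks every backdoor path, so it is the unique smallest valid adjustment set.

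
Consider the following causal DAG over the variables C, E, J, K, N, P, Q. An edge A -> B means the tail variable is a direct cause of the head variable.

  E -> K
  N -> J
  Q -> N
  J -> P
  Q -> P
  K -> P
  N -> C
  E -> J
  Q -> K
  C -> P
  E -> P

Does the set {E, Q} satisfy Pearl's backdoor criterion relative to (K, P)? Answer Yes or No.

Yes

Backdoor paths from K to P (paths whose first edge points into K):
  P1: K <- Q -> N -> C -> P
  P2: K <- Q -> N -> J <- E -> P
  P3: K <- Q -> N -> J -> P
  P4: K <- Q -> P
  P5: K <- E -> J <- N <- Q -> P
  P6: K <- E -> J <- N -> C -> P
  P7: K <- E -> J -> P
  P8: K <- E -> P
Condition 1 (no descendant of K in the set): holds — descendants of K are {P}; none are in {E, Q}.
Condition 2 (every backdoor path blocked by {E, Q}):
  P1: blocked at fork node Q ∈ conditioning set.
  P2: blocked at fork node Q ∈ conditioning set.
  P3: blocked at fork node Q ∈ conditioning set.
  P4: blocked at fork node Q ∈ conditioning set.
  P5: blocked at fork node E ∈ conditioning set.
  P6: blocked at fork node E ∈ conditioning set.
  P7: blocked at fork node E ∈ conditioning set.
  P8: blocked at fork node E ∈ conditioning set.
{E, Q} satisfies the backdoor criterion.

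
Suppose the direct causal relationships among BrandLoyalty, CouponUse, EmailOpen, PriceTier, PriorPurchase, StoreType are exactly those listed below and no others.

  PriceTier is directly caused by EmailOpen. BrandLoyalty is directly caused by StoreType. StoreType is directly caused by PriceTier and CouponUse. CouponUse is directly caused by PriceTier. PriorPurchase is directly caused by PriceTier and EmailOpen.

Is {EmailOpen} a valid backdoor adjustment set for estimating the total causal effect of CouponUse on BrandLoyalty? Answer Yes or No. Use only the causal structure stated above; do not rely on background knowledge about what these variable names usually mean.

No

Backdoor paths from CouponUse to BrandLoyalty (paths whose first edge points into CouponUse):
  P1: CouponUse <- PriceTier -> StoreType -> BrandLoyalty
Condition 1 (no descendant of CouponUse in the set): holds — descendants of CouponUse are {BrandLoyalty, StoreType}; none are in {EmailOpen}.
Condition 2 (every backdoor path blocked by {EmailOpen}):
  P1: open — no interior node is in the conditioning set.
{EmailOpen} does not satisfy the backdoor criterion.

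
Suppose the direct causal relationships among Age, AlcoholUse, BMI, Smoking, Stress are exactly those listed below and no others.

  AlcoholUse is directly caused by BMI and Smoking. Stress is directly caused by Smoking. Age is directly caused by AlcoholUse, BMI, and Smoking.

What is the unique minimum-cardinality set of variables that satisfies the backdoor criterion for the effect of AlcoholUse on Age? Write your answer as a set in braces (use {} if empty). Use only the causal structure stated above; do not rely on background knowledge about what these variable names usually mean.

Variables eligible for adjustment (non-descendants of AlcoholUse, excluding AlcoholUse and Age): {BMI, Smoking, Stress}.
Backdoor paths from AlcoholUse to Age:
  P1: AlcoholUse <- Smoking -> Age
  P2: AlcoholUse <- BMI -> Age
The empty set is not sufficient: P1 (AlcoholUse <- Smoking -> Age) has no collider blocking it and no conditioned non-collider, so it is open.
Try {BMI, Smoking}:
  P1: blocked at fork node Smoking ∈ conditioning set.
  P2: blocked at fork node BMI ∈ conditioning set.
{BMI, Smoking} contains no descendant of AlcoholUse and blocks every backdoor path.
Every element of {BMI, Smoking} is needed (dropping BMI leaves P2 open; dropping Smoking leaves P1 open), so no proper subset is valid.
Among all size-2 subsets of the eligible variables, only {BMI, Smoking} blocks every backdoor path, so it is the unique smallest valid adjustment set.

{BMI, Smoking}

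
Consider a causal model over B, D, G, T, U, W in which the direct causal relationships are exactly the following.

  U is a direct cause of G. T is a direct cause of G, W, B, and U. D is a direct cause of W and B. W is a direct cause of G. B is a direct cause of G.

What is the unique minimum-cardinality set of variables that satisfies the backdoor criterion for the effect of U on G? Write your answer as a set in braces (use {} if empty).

{T}

Variables eligible for adjustment (non-descendants of U, excluding U and G): {B, D, T, W}.
Backdoor paths from U to G:
  P1: U <- T -> W <- D -> B -> G
  P2: U <- T -> W -> G
  P3: U <- T -> B <- D -> W -> G
  P4: U <- T -> B -> G
  P5: U <- T -> G
The empty set is not sufficient: P2 (U <- T -> W -> G) has no collider blocking it and no conditioned non-collider, so it is open.
Try {T}:
  P1: blocked at fork node T ∈ conditioning set.
  P2: blocked at fork node T ∈ conditioning set.
  P3: blocked at fork node T ∈ conditioning set.
  P4: blocked at fork node T ∈ conditioning set.
  P5: blocked at fork node T ∈ conditioning set.
{T} contains no descendant of U and blocks every backdoor path.
No other singleton works — e.g. {D} leaves P2 open — so {T} is the unique smallest valid adjustment set.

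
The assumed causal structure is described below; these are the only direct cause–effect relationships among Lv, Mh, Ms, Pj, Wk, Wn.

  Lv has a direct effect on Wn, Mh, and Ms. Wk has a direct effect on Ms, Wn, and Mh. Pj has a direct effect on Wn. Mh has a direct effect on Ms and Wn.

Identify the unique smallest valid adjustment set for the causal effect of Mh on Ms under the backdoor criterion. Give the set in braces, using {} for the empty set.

Variables eligible for adjustment (non-descendants of Mh, excluding Mh and Ms): {Lv, Pj, Wk}.
Backdoor paths from Mh to Ms:
  P1: Mh <- Lv -> Ms
  P2: Mh <- Lv -> Wn <- Wk -> Ms
  P3: Mh <- Wk -> Ms
  P4: Mh <- Wk -> Wn <- Lv -> Ms
The empty set is not sufficient: P1 (Mh <- Lv -> Ms) has no collider blocking it and no conditioned non-collider, so it is open.
Try {Lv, Wk}:
  P1: blocked at fork node Lv ∈ conditioning set.
  P2: blocked at fork node Lv ∈ conditioning set.
  P3: blocked at fork node Wk ∈ conditioning set.
  P4: blocked at fork node Wk ∈ conditioning set.
{Lv, Wk} contains no descendant of Mh and blocks every backdoor path.
Every element of {Lv, Wk} is needed (dropping Lv leaves P1 open; dropping Wk leaves P3 open), so no proper subset is valid.
Among all size-2 subsets of the eligible variables, only {Lv, Wk} blocks every backdoor path, so it is the unique smallest valid adjustment set.

{Lv, Wk}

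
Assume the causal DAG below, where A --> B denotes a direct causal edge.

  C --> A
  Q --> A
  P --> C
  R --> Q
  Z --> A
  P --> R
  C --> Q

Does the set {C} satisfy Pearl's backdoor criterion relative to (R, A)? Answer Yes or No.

Yes

Backdoor paths from R to A (paths whose first edge points into R):
  P1: R <- P -> C -> Q -> A
  P2: R <- P -> C -> A
Condition 1 (no descendant of R in the set): holds — descendants of R are {A, Q}; none are in {C}.
Condition 2 (every backdoor path blocked by {C}):
  P1: blocked at chain node C ∈ conditioning set.
  P2: blocked at chain node C ∈ conditioning set.
{C} satisfies the backdoor criterion.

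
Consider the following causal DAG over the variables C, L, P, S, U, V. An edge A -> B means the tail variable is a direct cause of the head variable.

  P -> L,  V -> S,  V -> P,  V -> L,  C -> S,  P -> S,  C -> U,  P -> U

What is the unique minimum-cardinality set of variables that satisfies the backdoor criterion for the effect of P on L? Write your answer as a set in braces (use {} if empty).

{V}

Variables eligible for adjustment (non-descendants of P, excluding P and L): {C, V}.
Backdoor paths from P to L:
  P1: P <- V -> L
The empty set is not sufficient: P1 (P <- V -> L) has no collider blocking it and no conditioned non-collider, so it is open.
Try {V}:
  P1: blocked at fork node V ∈ conditioning set.
{V} contains no descendant of P and blocks every backdoor path.
No other singleton works — e.g. {C} leaves P1 open — so {V} is the unique smallest valid adjustment set.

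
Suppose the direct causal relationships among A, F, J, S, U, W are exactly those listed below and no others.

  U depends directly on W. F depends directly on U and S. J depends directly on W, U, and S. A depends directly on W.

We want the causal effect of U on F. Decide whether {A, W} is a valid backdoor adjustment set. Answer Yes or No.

Backdoor paths from U to F (paths whose first edge points into U):
  P1: U <- W -> J <- S -> F
Condition 1 (no descendant of U in the set): holds — descendants of U are {F, J}; none are in {A, W}.
Condition 2 (every backdoor path blocked by {A, W}):
  P1: blocked at fork node W ∈ conditioning set.
{A, W} satisfies the backdoor criterion.

Yes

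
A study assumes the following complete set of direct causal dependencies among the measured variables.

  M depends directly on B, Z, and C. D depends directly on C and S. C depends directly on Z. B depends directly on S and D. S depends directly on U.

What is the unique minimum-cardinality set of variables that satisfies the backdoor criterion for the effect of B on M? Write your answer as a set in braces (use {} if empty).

Variables eligible for adjustment (non-descendants of B, excluding B and M): {C, D, S, U, Z}.
Backdoor paths from B to M:
  P1: B <- S -> D <- C <- Z -> M
  P2: B <- S -> D <- C -> M
  P3: B <- D <- C <- Z -> M
  P4: B <- D <- C -> M
The empty set is not sufficient: P3 (B <- D <- C <- Z -> M) has no collider blocking it and no conditioned non-collider, so it is open.
Try {C}:
  P1: blocked at collider D (neither it nor any descendant is in the conditioning set).
  P2: blocked at collider D (neither it nor any descendant is in the conditioning set).
  P3: blocked at chain node C ∈ conditioning set.
  P4: blocked at fork node C ∈ conditioning set.
{C} contains no descendant of B and blocks every backdoor path.
No other singleton works — e.g. {U} leaves P3 open — so {C} is the unique smallest valid adjustment set.

{C}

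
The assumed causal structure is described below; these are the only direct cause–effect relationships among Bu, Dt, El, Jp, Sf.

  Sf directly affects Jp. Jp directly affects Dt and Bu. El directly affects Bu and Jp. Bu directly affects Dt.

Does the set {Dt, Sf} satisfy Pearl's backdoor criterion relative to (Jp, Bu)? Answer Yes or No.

Backdoor paths from Jp to Bu (paths whose first edge points into Jp):
  P1: Jp <- El -> Bu
Condition 1 (no descendant of Jp in the set): FAILS — Dt is a descendant of Jp.
Condition 2 (every backdoor path blocked by {Dt, Sf}):
  P1: open — no interior node is in the conditioning set.
{Dt, Sf} does not satisfy the backdoor criterion.

No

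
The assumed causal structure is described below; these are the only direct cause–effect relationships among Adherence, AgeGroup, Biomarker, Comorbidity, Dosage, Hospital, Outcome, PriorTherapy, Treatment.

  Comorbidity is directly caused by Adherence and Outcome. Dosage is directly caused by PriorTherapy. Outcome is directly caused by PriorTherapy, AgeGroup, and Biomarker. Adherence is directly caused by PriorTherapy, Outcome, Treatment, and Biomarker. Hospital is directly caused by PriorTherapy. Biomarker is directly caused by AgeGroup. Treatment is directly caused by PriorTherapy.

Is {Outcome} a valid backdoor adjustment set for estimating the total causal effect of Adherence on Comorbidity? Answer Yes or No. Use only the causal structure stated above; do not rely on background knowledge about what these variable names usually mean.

Backdoor paths from Adherence to Comorbidity (paths whose first edge points into Adherence):
  P1: Adherence <- PriorTherapy -> Outcome -> Comorbidity
  P2: Adherence <- Treatment <- PriorTherapy -> Outcome -> Comorbidity
  P3: Adherence <- Biomarker <- AgeGroup -> Outcome -> Comorbidity
  P4: Adherence <- Biomarker -> Outcome -> Comorbidity
  P5: Adherence <- Outcome -> Comorbidity
Condition 1 (no descendant of Adherence in the set): holds — descendants of Adherence are {Comorbidity}; none are in {Outcome}.
Condition 2 (every backdoor path blocked by {Outcome}):
  P1: blocked at chain node Outcome ∈ conditioning set.
  P2: blocked at chain node Outcome ∈ conditioning set.
  P3: blocked at chain node Outcome ∈ conditioning set.
  P4: blocked at chain node Outcome ∈ conditioning set.
  P5: blocked at fork node Outcome ∈ conditioning set.
{Outcome} satisfies the backdoor criterion.

Yes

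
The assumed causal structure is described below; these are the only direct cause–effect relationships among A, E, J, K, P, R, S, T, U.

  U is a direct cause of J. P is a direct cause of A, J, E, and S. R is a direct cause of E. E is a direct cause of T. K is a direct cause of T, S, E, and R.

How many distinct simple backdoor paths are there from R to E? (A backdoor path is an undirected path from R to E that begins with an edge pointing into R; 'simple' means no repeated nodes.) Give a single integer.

A backdoor path from R to E is any simple undirected path whose first edge points into R (i.e. leaves R via a parent).
Parents of R: {K}.
Enumerating:
  P1: R <- K -> E
  P2: R <- K -> T <- E
  P3: R <- K -> S <- P -> E
That exhausts the simple backdoor paths. Count: 3.

3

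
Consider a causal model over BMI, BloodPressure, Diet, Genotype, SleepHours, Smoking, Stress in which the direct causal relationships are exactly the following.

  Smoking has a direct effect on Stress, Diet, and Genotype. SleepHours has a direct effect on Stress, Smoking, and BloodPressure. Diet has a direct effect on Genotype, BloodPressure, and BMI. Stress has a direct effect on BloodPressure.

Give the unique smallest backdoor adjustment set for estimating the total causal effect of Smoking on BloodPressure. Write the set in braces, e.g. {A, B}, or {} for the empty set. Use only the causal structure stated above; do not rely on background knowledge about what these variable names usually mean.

Variables eligible for adjustment (non-descendants of Smoking, excluding Smoking and BloodPressure): {SleepHours}.
Backdoor paths from Smoking to BloodPressure:
  P1: Smoking <- SleepHours -> Stress -> BloodPressure
  P2: Smoking <- SleepHours -> BloodPressure
The empty set is not sufficient: P1 (Smoking <- SleepHours -> Stress -> BloodPressure) has no collider blocking it and no conditioned non-collider, so it is open.
Try {SleepHours}:
  P1: blocked at fork node SleepHours ∈ conditioning set.
  P2: blocked at fork node SleepHours ∈ conditioning set.
{SleepHours} contains no descendant of Smoking and blocks every backdoor path.
{SleepHours} is the unique smallest valid adjustment set.

{SleepHours}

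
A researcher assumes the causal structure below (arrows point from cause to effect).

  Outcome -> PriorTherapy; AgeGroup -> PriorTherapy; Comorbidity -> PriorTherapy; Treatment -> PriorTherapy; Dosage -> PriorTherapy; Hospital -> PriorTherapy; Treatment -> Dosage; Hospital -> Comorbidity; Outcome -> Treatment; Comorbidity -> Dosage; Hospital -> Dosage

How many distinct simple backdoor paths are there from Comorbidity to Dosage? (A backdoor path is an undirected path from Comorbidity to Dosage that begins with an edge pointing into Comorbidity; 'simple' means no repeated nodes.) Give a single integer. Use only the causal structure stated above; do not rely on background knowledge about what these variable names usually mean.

4

A backdoor path from Comorbidity to Dosage is any simple undirected path whose first edge points into Comorbidity (i.e. leaves Comorbidity via a parent).
Parents of Comorbidity: {Hospital}.
Enumerating:
  P1: Comorbidity <- Hospital -> Dosage
  P2: Comorbidity <- Hospital -> PriorTherapy <- Outcome -> Treatment -> Dosage
  P3: Comorbidity <- Hospital -> PriorTherapy <- Treatment -> Dosage
  P4: Comorbidity <- Hospital -> PriorTherapy <- Dosage
That exhausts the simple backdoor paths. Count: 4.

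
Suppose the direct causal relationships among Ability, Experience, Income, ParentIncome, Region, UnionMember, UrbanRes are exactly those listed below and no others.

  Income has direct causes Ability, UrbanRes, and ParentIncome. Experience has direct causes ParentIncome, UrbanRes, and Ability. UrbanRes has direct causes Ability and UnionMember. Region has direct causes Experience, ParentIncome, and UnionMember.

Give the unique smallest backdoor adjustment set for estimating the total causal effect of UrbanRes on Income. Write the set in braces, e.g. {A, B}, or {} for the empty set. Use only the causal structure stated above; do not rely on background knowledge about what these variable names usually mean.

{Ability}

Variables eligible for adjustment (non-descendants of UrbanRes, excluding UrbanRes and Income): {Ability, ParentIncome, UnionMember}.
Backdoor paths from UrbanRes to Income:
  P1: UrbanRes <- UnionMember -> Region <- ParentIncome -> Income
  P2: UrbanRes <- UnionMember -> Region <- ParentIncome -> Experience <- Ability -> Income
  P3: UrbanRes <- UnionMember -> Region <- Experience <- ParentIncome -> Income
  P4: UrbanRes <- UnionMember -> Region <- Experience <- Ability -> Income
  P5: UrbanRes <- Ability -> Income
  P6: UrbanRes <- Ability -> Experience <- ParentIncome -> Income
  P7: UrbanRes <- Ability -> Experience -> Region <- ParentIncome -> Income
The empty set is not sufficient: P5 (UrbanRes <- Ability -> Income) has no collider blocking it and no conditioned non-collider, so it is open.
Try {Ability}:
  P1: blocked at collider Region (neither it nor any descendant is in the conditioning set).
  P2: blocked at collider Region (neither it nor any descendant is in the conditioning set).
  P3: blocked at collider Region (neither it nor any descendant is in the conditioning set).
  P4: blocked at collider Region (neither it nor any descendant is in the conditioning set).
  P5: blocked at fork node Ability ∈ conditioning set.
  P6: blocked at fork node Ability ∈ conditioning set.
  P7: blocked at fork node Ability ∈ conditioning set.
{Ability} contains no descendant of UrbanRes and blocks every backdoor path.
No other singleton works — e.g. {UnionMember} leaves P5 open — so {Ability} is the unique smallest valid adjustment set.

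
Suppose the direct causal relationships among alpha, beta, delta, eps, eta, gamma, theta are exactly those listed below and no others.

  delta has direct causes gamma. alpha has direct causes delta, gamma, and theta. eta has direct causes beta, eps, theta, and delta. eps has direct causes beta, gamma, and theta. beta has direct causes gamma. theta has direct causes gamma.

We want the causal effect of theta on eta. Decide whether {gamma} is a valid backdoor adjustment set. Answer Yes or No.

Yes

Backdoor paths from theta to eta (paths whose first edge points into theta):
  P1: theta <- gamma -> delta -> eta
  P2: theta <- gamma -> beta -> eps -> eta
  P3: theta <- gamma -> beta -> eta
  P4: theta <- gamma -> eps <- beta -> eta
  P5: theta <- gamma -> eps -> eta
  P6: theta <- gamma -> alpha <- delta -> eta
Condition 1 (no descendant of theta in the set): holds — descendants of theta are {alpha, eps, eta}; none are in {gamma}.
Condition 2 (every backdoor path blocked by {gamma}):
  P1: blocked at fork node gamma ∈ conditioning set.
  P2: blocked at fork node gamma ∈ conditioning set.
  P3: blocked at fork node gamma ∈ conditioning set.
  P4: blocked at fork node gamma ∈ conditioning set.
  P5: blocked at fork node gamma ∈ conditioning set.
  P6: blocked at fork node gamma ∈ conditioning set.
{gamma} satisfies the backdoor criterion.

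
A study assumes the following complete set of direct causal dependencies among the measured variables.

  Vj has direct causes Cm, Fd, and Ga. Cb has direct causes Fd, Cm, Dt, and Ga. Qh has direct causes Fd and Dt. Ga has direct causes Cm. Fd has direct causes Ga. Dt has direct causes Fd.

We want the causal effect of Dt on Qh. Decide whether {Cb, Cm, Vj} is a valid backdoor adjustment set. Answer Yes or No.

No

Backdoor paths from Dt to Qh (paths whose first edge points into Dt):
  P1: Dt <- Fd -> Qh
Condition 1 (no descendant of Dt in the set): FAILS — Cb is a descendant of Dt.
Condition 2 (every backdoor path blocked by {Cb, Cm, Vj}):
  P1: open — no interior node is in the conditioning set.
{Cb, Cm, Vj} does not satisfy the backdoor criterion.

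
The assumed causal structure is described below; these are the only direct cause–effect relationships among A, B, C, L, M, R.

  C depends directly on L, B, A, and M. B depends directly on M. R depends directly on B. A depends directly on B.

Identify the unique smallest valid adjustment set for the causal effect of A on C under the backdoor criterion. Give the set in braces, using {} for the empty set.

{B}

Variables eligible for adjustment (non-descendants of A, excluding A and C): {B, L, M, R}.
Backdoor paths from A to C:
  P1: A <- B <- M -> C
  P2: A <- B -> C
The empty set is not sufficient: P1 (A <- B <- M -> C) has no collider blocking it and no conditioned non-collider, so it is open.
Try {B}:
  P1: blocked at chain node B ∈ conditioning set.
  P2: blocked at fork node B ∈ conditioning set.
{B} contains no descendant of A and blocks every backdoor path.
No other singleton works — e.g. {L} leaves P1 open — so {B} is the unique smallest valid adjustment set.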